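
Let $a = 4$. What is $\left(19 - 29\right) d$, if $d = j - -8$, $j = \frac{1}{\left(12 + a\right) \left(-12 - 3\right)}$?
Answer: $- \frac{1919}{24} \approx -79.958$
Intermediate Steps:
$j = - \frac{1}{240}$ ($j = \frac{1}{\left(12 + 4\right) \left(-12 - 3\right)} = \frac{1}{16 \left(-15\right)} = \frac{1}{-240} = - \frac{1}{240} \approx -0.0041667$)
$d = \frac{1919}{240}$ ($d = - \frac{1}{240} - -8 = - \frac{1}{240} + 8 = \frac{1919}{240} \approx 7.9958$)
$\left(19 - 29\right) d = \left(19 - 29\right) \frac{1919}{240} = \left(-10\right) \frac{1919}{240} = - \frac{1919}{24}$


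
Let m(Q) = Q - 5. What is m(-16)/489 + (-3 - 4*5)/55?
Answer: -4134/8965 ≈ -0.46113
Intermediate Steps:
m(Q) = -5 + Q
m(-16)/489 + (-3 - 4*5)/55 = (-5 - 16)/489 + (-3 - 4*5)/55 = -21*1/489 + (-3 - 20)*(1/55) = -7/163 - 23*1/55 = -7/163 - 23/55 = -4134/8965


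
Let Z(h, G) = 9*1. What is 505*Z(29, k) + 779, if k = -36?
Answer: 5324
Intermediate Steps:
Z(h, G) = 9
505*Z(29, k) + 779 = 505*9 + 779 = 4545 + 779 = 5324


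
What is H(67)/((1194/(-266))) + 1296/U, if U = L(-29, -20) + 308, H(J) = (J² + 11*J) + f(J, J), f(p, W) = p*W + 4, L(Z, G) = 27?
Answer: -432256333/199995 ≈ -2161.3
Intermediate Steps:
f(p, W) = 4 + W*p (f(p, W) = W*p + 4 = 4 + W*p)
H(J) = 4 + 2*J² + 11*J (H(J) = (J² + 11*J) + (4 + J*J) = (J² + 11*J) + (4 + J²) = 4 + 2*J² + 11*J)
U = 335 (U = 27 + 308 = 335)
H(67)/((1194/(-266))) + 1296/U = (4 + 2*67² + 11*67)/((1194/(-266))) + 1296/335 = (4 + 2*4489 + 737)/((1194*(-1/266))) + 1296*(1/335) = (4 + 8978 + 737)/(-597/133) + 1296/335 = 9719*(-133/597) + 1296/335 = -1292627/597 + 1296/335 = -432256333/199995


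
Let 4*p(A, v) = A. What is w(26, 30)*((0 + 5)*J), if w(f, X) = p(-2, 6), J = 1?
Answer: -5/2 ≈ -2.5000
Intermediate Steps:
p(A, v) = A/4
w(f, X) = -1/2 (w(f, X) = (1/4)*(-2) = -1/2)
w(26, 30)*((0 + 5)*J) = -(0 + 5)/2 = -5/2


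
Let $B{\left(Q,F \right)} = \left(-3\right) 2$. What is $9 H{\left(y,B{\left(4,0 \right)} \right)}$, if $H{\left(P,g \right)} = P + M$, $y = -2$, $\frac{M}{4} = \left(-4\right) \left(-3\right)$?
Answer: $414$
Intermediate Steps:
$B{\left(Q,F \right)} = -6$
$M = 48$ ($M = 4 \left(\left(-4\right) \left(-3\right)\right) = 4 \cdot 12 = 48$)
$H{\left(P,g \right)} = 48 + P$ ($H{\left(P,g \right)} = P + 48 = 48 + P$)
$9 H{\left(y,B{\left(4,0 \right)} \right)} = 9 \left(48 - 2\right) = 9 \cdot 46 = 414$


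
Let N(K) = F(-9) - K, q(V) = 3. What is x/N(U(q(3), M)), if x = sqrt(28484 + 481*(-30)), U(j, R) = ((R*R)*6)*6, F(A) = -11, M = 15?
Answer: -sqrt(14054)/8111 ≈ -0.014616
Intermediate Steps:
U(j, R) = 36*R**2 (U(j, R) = (R**2*6)*6 = (6*R**2)*6 = 36*R**2)
N(K) = -11 - K
x = sqrt(14054) (x = sqrt(28484 - 14430) = sqrt(14054) ≈ 118.55)
x/N(U(q(3), M)) = sqrt(14054)/(-11 - 36*15**2) = sqrt(14054)/(-11 - 36*225) = sqrt(14054)/(-11 - 1*8100) = sqrt(14054)/(-11 - 8100) = sqrt(14054)/(-8111) = sqrt(14054)*(-1/8111) = -sqrt(14054)/8111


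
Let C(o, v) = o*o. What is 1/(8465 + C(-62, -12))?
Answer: 1/12309 ≈ 8.1241e-5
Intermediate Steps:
C(o, v) = o²
1/(8465 + C(-62, -12)) = 1/(8465 + (-62)²) = 1/(8465 + 3844) = 1/12309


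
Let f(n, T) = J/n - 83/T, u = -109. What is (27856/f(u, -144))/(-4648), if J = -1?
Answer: -54653472/5339971 ≈ -10.235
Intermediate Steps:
f(n, T) = -1/n - 83/T
(27856/f(u, -144))/(-4648) = (27856/(-1/(-109) - 83/(-144)))/(-4648) = (27856/(-1*(-1/109) - 83*(-1/144)))*(-1/4648) = (27856/(1/109 + 83/144))*(-1/4648) = (27856/(9191/15696))*(-1/4648) = (27856*(15696/9191))*(-1/4648) = (437227776/9191)*(-1/4648) = -54653472/5339971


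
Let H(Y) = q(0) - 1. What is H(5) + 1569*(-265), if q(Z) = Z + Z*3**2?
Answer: -415786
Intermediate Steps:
q(Z) = 10*Z (q(Z) = Z + Z*9 = Z + 9*Z = 10*Z)
H(Y) = -1 (H(Y) = 10*0 - 1 = 0 - 1 = -1)
H(5) + 1569*(-265) = -1 + 1569*(-265) = -1 - 415785 = -415786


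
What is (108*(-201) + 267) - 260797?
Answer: -282238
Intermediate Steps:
(108*(-201) + 267) - 260797 = (-21708 + 267) - 260797 = -21441 - 260797 = -282238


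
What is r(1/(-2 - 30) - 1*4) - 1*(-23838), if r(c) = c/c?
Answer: 23839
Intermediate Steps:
r(c) = 1
r(1/(-2 - 30) - 1*4) - 1*(-23838) = 1 - 1*(-23838) = 1 + 23838 = 23839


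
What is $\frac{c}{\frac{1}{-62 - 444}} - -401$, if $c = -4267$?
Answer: $2159503$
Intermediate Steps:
$\frac{c}{\frac{1}{-62 - 444}} - -401 = - \frac{4267}{\frac{1}{-62 - 444}} - -401 = - \frac{4267}{\frac{1}{-506}} + 401 = - \frac{4267}{- \frac{1}{506}} + 401 = \left(-4267\right) \left(-506\right) + 401 = 2159102 + 401 = 2159503$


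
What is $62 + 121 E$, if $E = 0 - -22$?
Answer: $2724$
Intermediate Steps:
$E = 22$ ($E = 0 + 22 = 22$)
$62 + 121 E = 62 + 121 \cdot 22 = 62 + 2662 = 2724$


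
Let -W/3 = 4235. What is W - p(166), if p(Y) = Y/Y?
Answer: -12706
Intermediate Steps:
W = -12705 (W = -3*4235 = -12705)
p(Y) = 1
W - p(166) = -12705 - 1*1 = -12705 - 1 = -12706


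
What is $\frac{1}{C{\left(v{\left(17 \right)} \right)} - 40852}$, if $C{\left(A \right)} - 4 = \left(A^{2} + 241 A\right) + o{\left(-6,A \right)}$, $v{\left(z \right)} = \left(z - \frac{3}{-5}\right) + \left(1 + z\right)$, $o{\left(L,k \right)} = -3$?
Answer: $- \frac{25}{775101} \approx -3.2254 \cdot 10^{-5}$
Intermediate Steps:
$v{\left(z \right)} = \frac{8}{5} + 2 z$ ($v{\left(z \right)} = \left(z - - \frac{3}{5}\right) + \left(1 + z\right) = \left(z + \frac{3}{5}\right) + \left(1 + z\right) = \left(\frac{3}{5} + z\right) + \left(1 + z\right) = \frac{8}{5} + 2 z$)
$C{\left(A \right)} = 1 + A^{2} + 241 A$ ($C{\left(A \right)} = 4 - \left(3 - A^{2} - 241 A\right) = 4 + \left(-3 + A^{2} + 241 A\right) = 1 + A^{2} + 241 A$)
$\frac{1}{C{\left(v{\left(17 \right)} \right)} - 40852} = \frac{1}{\left(1 + \left(\frac{8}{5} + 2 \cdot 17\right)^{2} + 241 \left(\frac{8}{5} + 2 \cdot 17\right)\right) - 40852} = \frac{1}{\left(1 + \left(\frac{8}{5} + 34\right)^{2} + 241 \left(\frac{8}{5} + 34\right)\right) - 40852} = \frac{1}{\left(1 + \left(\frac{178}{5}\right)^{2} + 241 \cdot \frac{178}{5}\right) - 40852} = \frac{1}{\left(1 + \frac{31684}{25} + \frac{42898}{5}\right) - 40852} = \frac{1}{\frac{246199}{25} - 40852} = \frac{1}{- \frac{775101}{25}} = - \frac{25}{775101}$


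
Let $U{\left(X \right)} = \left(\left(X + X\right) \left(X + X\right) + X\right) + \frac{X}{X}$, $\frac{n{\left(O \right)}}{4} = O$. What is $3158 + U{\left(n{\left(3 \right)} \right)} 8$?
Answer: $7870$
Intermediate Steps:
$n{\left(O \right)} = 4 O$
$U{\left(X \right)} = 1 + X + 4 X^{2}$ ($U{\left(X \right)} = \left(2 X 2 X + X\right) + 1 = \left(4 X^{2} + X\right) + 1 = \left(X + 4 X^{2}\right) + 1 = 1 + X + 4 X^{2}$)
$3158 + U{\left(n{\left(3 \right)} \right)} 8 = 3158 + \left(1 + 4 \cdot 3 + 4 \left(4 \cdot 3\right)^{2}\right) 8 = 3158 + \left(1 + 12 + 4 \cdot 12^{2}\right) 8 = 3158 + \left(1 + 12 + 4 \cdot 144\right) 8 = 3158 + \left(1 + 12 + 576\right) 8 = 3158 + 589 \cdot 8 = 3158 + 4712 = 7870$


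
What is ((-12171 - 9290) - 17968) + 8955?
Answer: -30474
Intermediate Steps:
((-12171 - 9290) - 17968) + 8955 = (-21461 - 17968) + 8955 = -39429 + 8955 = -30474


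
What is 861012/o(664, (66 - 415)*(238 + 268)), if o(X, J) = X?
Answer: 215253/166 ≈ 1296.7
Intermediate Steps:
861012/o(664, (66 - 415)*(238 + 268)) = 861012/664 = 861012*(1/664) = 215253/166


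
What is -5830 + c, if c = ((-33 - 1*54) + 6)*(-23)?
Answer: -3967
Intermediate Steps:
c = 1863 (c = ((-33 - 54) + 6)*(-23) = (-87 + 6)*(-23) = -81*(-23) = 1863)
-5830 + c = -5830 + 1863 = -3967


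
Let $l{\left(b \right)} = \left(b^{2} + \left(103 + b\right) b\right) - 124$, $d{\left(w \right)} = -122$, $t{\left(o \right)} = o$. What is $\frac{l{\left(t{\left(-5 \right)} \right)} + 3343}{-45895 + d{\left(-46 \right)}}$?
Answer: $- \frac{306}{5113} \approx -0.059847$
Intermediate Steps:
$l{\left(b \right)} = -124 + b^{2} + b \left(103 + b\right)$ ($l{\left(b \right)} = \left(b^{2} + b \left(103 + b\right)\right) - 124 = -124 + b^{2} + b \left(103 + b\right)$)
$\frac{l{\left(t{\left(-5 \right)} \right)} + 3343}{-45895 + d{\left(-46 \right)}} = \frac{\left(-124 + 2 \left(-5\right)^{2} + 103 \left(-5\right)\right) + 3343}{-45895 - 122} = \frac{\left(-124 + 2 \cdot 25 - 515\right) + 3343}{-46017} = \left(\left(-124 + 50 - 515\right) + 3343\right) \left(- \frac{1}{46017}\right) = \left(-589 + 3343\right) \left(- \frac{1}{46017}\right) = 2754 \left(- \frac{1}{46017}\right) = - \frac{306}{5113}$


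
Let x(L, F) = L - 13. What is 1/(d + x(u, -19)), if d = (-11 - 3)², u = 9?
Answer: 1/192 ≈ 0.0052083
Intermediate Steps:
x(L, F) = -13 + L
d = 196 (d = (-14)² = 196)
1/(d + x(u, -19)) = 1/(196 + (-13 + 9)) = 1/(196 - 4) = 1/192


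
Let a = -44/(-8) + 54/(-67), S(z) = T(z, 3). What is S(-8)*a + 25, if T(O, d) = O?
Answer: -841/67 ≈ -12.552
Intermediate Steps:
S(z) = z
a = 629/134 (a = -44*(-⅛) + 54*(-1/67) = 11/2 - 54/67 = 629/134 ≈ 4.6940)
S(-8)*a + 25 = -8*629/134 + 25 = -2516/67 + 25 = -841/67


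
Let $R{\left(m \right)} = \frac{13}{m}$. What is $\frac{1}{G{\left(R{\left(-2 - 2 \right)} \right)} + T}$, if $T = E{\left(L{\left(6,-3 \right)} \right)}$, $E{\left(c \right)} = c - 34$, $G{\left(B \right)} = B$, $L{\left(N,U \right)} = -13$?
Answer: $- \frac{4}{201} \approx -0.019901$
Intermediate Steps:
$E{\left(c \right)} = -34 + c$
$T = -47$ ($T = -34 - 13 = -47$)
$\frac{1}{G{\left(R{\left(-2 - 2 \right)} \right)} + T} = \frac{1}{\frac{13}{-2 - 2} - 47} = \frac{1}{\frac{13}{-4} - 47} = \frac{1}{13 \left(- \frac{1}{4}\right) - 47} = \frac{1}{- \frac{13}{4} - 47} = \frac{1}{- \frac{201}{4}} = - \frac{4}{201}$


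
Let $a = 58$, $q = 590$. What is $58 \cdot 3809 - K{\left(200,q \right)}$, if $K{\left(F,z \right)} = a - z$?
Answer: $221454$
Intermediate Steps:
$K{\left(F,z \right)} = 58 - z$
$58 \cdot 3809 - K{\left(200,q \right)} = 58 \cdot 3809 - \left(58 - 590\right) = 220922 - \left(58 - 590\right) = 220922 - -532 = 220922 + 532 = 221454$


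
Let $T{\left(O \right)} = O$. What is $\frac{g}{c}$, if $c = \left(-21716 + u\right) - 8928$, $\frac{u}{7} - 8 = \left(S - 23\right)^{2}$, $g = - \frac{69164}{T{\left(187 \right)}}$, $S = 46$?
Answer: $\frac{69164}{5027495} \approx 0.013757$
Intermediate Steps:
$g = - \frac{69164}{187} \approx -369.86$
$u = 3759$ ($u = 56 + 7 \left(46 - 23\right)^{2} = 56 + 7 \cdot 23^{2} = 56 + 7 \cdot 529 = 56 + 3703 = 3759$)
$c = -26885$ ($c = \left(-21716 + 3759\right) - 8928 = -17957 - 8928 = -26885$)
$\frac{g}{c} = - \frac{69164}{187 \left(-26885\right)} = \left(- \frac{69164}{187}\right) \left(- \frac{1}{26885}\right) = \frac{69164}{5027495}$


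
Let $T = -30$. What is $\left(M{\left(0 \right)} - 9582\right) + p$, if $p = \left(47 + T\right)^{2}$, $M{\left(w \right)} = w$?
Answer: $-9293$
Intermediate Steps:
$p = 289$ ($p = \left(47 - 30\right)^{2} = 17^{2} = 289$)
$\left(M{\left(0 \right)} - 9582\right) + p = \left(0 - 9582\right) + 289 = -9582 + 289 = -9293$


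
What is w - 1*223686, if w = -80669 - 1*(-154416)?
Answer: -149939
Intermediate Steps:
w = 73747 (w = -80669 + 154416 = 73747)
w - 1*223686 = 73747 - 1*223686 = 73747 - 223686 = -149939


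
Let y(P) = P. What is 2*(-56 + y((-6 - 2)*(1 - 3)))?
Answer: -80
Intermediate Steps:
2*(-56 + y((-6 - 2)*(1 - 3))) = 2*(-56 + (-6 - 2)*(1 - 3)) = 2*(-56 - 8*(-2)) = 2*(-56 + 16) = 2*(-40) = -80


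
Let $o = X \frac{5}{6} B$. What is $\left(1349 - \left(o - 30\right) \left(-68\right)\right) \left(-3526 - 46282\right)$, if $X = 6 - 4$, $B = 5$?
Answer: $\frac{18578384}{3} \approx 6.1928 \cdot 10^{6}$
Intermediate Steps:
$X = 2$ ($X = 6 - 4 = 2$)
$o = \frac{25}{3}$ ($o = 2 \cdot \frac{5}{6} \cdot 5 = \frac{5}{3} \cdot 5 = \frac{25}{3} \approx 8.3333$)
$\left(1349 - \left(o - 30\right) \left(-68\right)\right) \left(-3526 - 46282\right) = \left(1349 - \left(\frac{25}{3} - 30\right) \left(-68\right)\right) \left(-3526 - 46282\right) = \left(1349 - \left(- \frac{65}{3}\right) \left(-68\right)\right) \left(-49808\right) = \left(1349 - \frac{4420}{3}\right) \left(-49808\right) = \left(- \frac{373}{3}\right) \left(-49808\right) = \frac{18578384}{3}$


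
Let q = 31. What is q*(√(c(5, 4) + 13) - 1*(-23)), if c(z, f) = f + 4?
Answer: 713 + 31*√21 ≈ 855.06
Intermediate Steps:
c(z, f) = 4 + f
q*(√(c(5, 4) + 13) - 1*(-23)) = 31*(√((4 + 4) + 13) - 1*(-23)) = 31*(√(8 + 13) + 23) = 31*(√21 + 23) = 31*(23 + √21) = 713 + 31*√21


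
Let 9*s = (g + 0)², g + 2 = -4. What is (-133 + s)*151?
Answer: -19479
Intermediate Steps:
g = -6 (g = -2 - 4 = -6)
s = 4 (s = (-6 + 0)²/9 = (⅑)*(-6)² = (⅑)*36 = 4)
(-133 + s)*151 = (-133 + 4)*151 = -129*151 = -19479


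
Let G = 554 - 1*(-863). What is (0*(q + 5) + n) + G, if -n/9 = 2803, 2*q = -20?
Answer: -23810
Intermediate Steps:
q = -10 (q = (½)*(-20) = -10)
n = -25227 (n = -9*2803 = -25227)
G = 1417 (G = 554 + 863 = 1417)
(0*(q + 5) + n) + G = (0*(-10 + 5) - 25227) + 1417 = (0*(-5) - 25227) + 1417 = (0 - 25227) + 1417 = -25227 + 1417 = -23810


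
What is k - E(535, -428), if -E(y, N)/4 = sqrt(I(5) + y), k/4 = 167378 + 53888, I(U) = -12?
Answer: 885064 + 4*sqrt(523) ≈ 8.8516e+5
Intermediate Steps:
k = 885064 (k = 4*(167378 + 53888) = 4*221266 = 885064)
E(y, N) = -4*sqrt(-12 + y)
k - E(535, -428) = 885064 - (-4)*sqrt(-12 + 535) = 885064 - (-4)*sqrt(523) = 885064 + 4*sqrt(523)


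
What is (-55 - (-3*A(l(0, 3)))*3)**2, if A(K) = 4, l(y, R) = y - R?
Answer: 361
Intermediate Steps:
(-55 - (-3*A(l(0, 3)))*3)**2 = (-55 - (-3*4)*3)**2 = (-55 - (-12)*3)**2 = (-55 - 1*(-36))**2 = (-55 + 36)**2 = (-19)**2 = 361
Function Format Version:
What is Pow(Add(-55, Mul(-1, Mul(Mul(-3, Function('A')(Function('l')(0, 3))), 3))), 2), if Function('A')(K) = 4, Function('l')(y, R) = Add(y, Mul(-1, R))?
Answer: 361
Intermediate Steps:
Pow(Add(-55, Mul(-1, Mul(Mul(-3, Function('A')(Function('l')(0, 3))), 3))), 2) = Pow(Add(-55, Mul(-1, Mul(Mul(-3, 4), 3))), 2) = Pow(Add(-55, Mul(-1, Mul(-12, 3))), 2) = Pow(Add(-55, Mul(-1, -36)), 2) = Pow(Add(-55, 36), 2) = Pow(-19, 2) = 361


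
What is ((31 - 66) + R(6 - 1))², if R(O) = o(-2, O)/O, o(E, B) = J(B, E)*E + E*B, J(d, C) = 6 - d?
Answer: 34969/25 ≈ 1398.8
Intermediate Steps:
o(E, B) = B*E + E*(6 - B) (o(E, B) = (6 - B)*E + E*B = E*(6 - B) + B*E = B*E + E*(6 - B))
R(O) = -12/O (R(O) = (6*(-2))/O = -12/O)
((31 - 66) + R(6 - 1))² = ((31 - 66) - 12/(6 - 1))² = (-35 - 12/5)² = (-187/5)² = 34969/25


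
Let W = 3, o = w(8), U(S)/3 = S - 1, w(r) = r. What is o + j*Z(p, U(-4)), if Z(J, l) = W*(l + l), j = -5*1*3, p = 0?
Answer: 1358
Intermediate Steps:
U(S) = -3 + 3*S (U(S) = 3*(S - 1) = 3*(-1 + S) = -3 + 3*S)
o = 8
j = -15 (j = -5*3 = -15)
Z(J, l) = 6*l (Z(J, l) = 3*(l + l) = 3*(2*l) = 6*l)
o + j*Z(p, U(-4)) = 8 - 90*(-3 + 3*(-4)) = 8 - 90*(-3 - 12) = 8 - 90*(-15) = 8 - 15*(-90) = 8 + 1350 = 1358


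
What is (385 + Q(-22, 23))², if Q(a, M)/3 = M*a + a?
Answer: 1437601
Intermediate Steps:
Q(a, M) = 3*a + 3*M*a (Q(a, M) = 3*(M*a + a) = 3*(a + M*a) = 3*a + 3*M*a)
(385 + Q(-22, 23))² = (385 + 3*(-22)*(1 + 23))² = (385 + 3*(-22)*24)² = (385 - 1584)² = (-1199)² = 1437601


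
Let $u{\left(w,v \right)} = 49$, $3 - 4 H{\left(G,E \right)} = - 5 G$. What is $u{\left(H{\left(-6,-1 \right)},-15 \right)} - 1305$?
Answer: $-1256$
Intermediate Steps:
$H{\left(G,E \right)} = \frac{3}{4} + \frac{5 G}{4}$ ($H{\left(G,E \right)} = \frac{3}{4} - \frac{\left(-5\right) G}{4} = \frac{3}{4} + \frac{5 G}{4}$)
$u{\left(H{\left(-6,-1 \right)},-15 \right)} - 1305 = 49 - 1305 = -1256$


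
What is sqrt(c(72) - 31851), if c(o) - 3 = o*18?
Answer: 2*I*sqrt(7638) ≈ 174.79*I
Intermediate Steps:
c(o) = 3 + 18*o (c(o) = 3 + o*18 = 3 + 18*o)
sqrt(c(72) - 31851) = sqrt((3 + 18*72) - 31851) = sqrt((3 + 1296) - 31851) = sqrt(1299 - 31851) = sqrt(-30552) = 2*I*sqrt(7638)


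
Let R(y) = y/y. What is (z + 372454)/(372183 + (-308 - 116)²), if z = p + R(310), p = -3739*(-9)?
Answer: 406106/551959 ≈ 0.73575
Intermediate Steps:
p = 33651
R(y) = 1
z = 33652 (z = 33651 + 1 = 33652)
(z + 372454)/(372183 + (-308 - 116)²) = (33652 + 372454)/(372183 + (-308 - 116)²) = 406106/(372183 + (-424)²) = 406106/(372183 + 179776) = 406106/551959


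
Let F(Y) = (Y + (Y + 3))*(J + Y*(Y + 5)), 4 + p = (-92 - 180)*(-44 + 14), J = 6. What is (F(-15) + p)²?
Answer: 15555136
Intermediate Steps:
p = 8156 (p = -4 + (-92 - 180)*(-44 + 14) = -4 - 272*(-30) = -4 + 8160 = 8156)
F(Y) = (3 + 2*Y)*(6 + Y*(5 + Y)) (F(Y) = (Y + (Y + 3))*(6 + Y*(Y + 5)) = (Y + (3 + Y))*(6 + Y*(5 + Y)) = (3 + 2*Y)*(6 + Y*(5 + Y)))
(F(-15) + p)² = ((18 + 2*(-15)³ + 13*(-15)² + 27*(-15)) + 8156)² = ((18 + 2*(-3375) + 13*225 - 405) + 8156)² = ((18 - 6750 + 2925 - 405) + 8156)² = (-4212 + 8156)² = 3944² = 15555136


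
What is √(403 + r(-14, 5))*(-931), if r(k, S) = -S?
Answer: -931*√398 ≈ -18573.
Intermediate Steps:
√(403 + r(-14, 5))*(-931) = √(403 - 1*5)*(-931) = √(403 - 5)*(-931) = √398*(-931) = -931*√398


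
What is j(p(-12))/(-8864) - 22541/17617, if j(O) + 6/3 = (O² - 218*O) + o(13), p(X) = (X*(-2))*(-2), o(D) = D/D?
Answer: -424719663/156157088 ≈ -2.7198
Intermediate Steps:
o(D) = 1
p(X) = 4*X (p(X) = -2*X*(-2) = 4*X)
j(O) = -1 + O² - 218*O (j(O) = -2 + ((O² - 218*O) + 1) = -2 + (1 + O² - 218*O) = -1 + O² - 218*O)
j(p(-12))/(-8864) - 22541/17617 = (-1 + (4*(-12))² - 872*(-12))/(-8864) - 22541/17617 = (-1 + (-48)² - 218*(-48))*(-1/8864) - 22541*1/17617 = (-1 + 2304 + 10464)*(-1/8864) - 22541/17617 = 12767*(-1/8864) - 22541/17617 = -12767/8864 - 22541/17617 = -424719663/156157088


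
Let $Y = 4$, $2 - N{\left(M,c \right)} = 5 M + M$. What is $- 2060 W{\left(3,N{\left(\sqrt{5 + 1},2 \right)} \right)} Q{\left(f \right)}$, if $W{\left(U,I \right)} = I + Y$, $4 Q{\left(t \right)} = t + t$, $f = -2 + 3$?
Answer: $-6180 + 6180 \sqrt{6} \approx 8957.8$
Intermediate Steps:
$N{\left(M,c \right)} = 2 - 6 M$ ($N{\left(M,c \right)} = 2 - \left(5 M + M\right) = 2 - 6 M$)
$f = 1$
$Q{\left(t \right)} = \frac{t}{2}$ ($Q{\left(t \right)} = \frac{t + t}{4} = \frac{2 t}{4} = \frac{t}{2}$)
$W{\left(U,I \right)} = 4 + I$ ($W{\left(U,I \right)} = I + 4 = 4 + I$)
$- 2060 W{\left(3,N{\left(\sqrt{5 + 1},2 \right)} \right)} Q{\left(f \right)} = - 2060 \left(4 + \left(2 - 6 \sqrt{5 + 1}\right)\right) \frac{1}{2} \cdot 1 = - 2060 \left(4 + \left(2 - 6 \sqrt{6}\right)\right) \frac{1}{2} = - 2060 \left(6 - 6 \sqrt{6}\right) \frac{1}{2} = - 2060 \left(3 - 3 \sqrt{6}\right) = -6180 + 6180 \sqrt{6}$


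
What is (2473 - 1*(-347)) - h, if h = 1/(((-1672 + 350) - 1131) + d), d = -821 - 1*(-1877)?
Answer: 3939541/1397 ≈ 2820.0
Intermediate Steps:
d = 1056 (d = -821 + 1877 = 1056)
h = -1/1397 (h = 1/(((-1672 + 350) - 1131) + 1056) = 1/((-1322 - 1131) + 1056) = 1/(-2453 + 1056) = 1/(-1397) = -1/1397 ≈ -0.00071582)
(2473 - 1*(-347)) - h = (2473 - 1*(-347)) - 1*(-1/1397) = (2473 + 347) + 1/1397 = 2820 + 1/1397 = 3939541/1397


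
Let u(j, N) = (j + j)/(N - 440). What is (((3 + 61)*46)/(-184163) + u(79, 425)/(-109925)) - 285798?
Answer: -86785930403081996/303661766625 ≈ -2.8580e+5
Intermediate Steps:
u(j, N) = 2*j/(-440 + N) (u(j, N) = (2*j)/(-440 + N) = 2*j/(-440 + N))
(((3 + 61)*46)/(-184163) + u(79, 425)/(-109925)) - 285798 = (((3 + 61)*46)/(-184163) + (2*79/(-440 + 425))/(-109925)) - 285798 = ((64*46)*(-1/184163) + (2*79/(-15))*(-1/109925)) - 285798 = (2944*(-1/184163) + (2*79*(-1/15))*(-1/109925)) - 285798 = (-2944/184163 - 158/15*(-1/109925)) - 285798 = (-2944/184163 + 158/1648875) - 285798 = -4825190246/303661766625 - 285798 = -86785930403081996/303661766625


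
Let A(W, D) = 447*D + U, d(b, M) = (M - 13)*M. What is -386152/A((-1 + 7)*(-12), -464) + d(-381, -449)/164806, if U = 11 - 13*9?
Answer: 26671613911/8549888071 ≈ 3.1195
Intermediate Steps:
d(b, M) = M*(-13 + M) (d(b, M) = (-13 + M)*M = M*(-13 + M))
U = -106 (U = 11 - 117 = -106)
A(W, D) = -106 + 447*D (A(W, D) = 447*D - 106 = -106 + 447*D)
-386152/A((-1 + 7)*(-12), -464) + d(-381, -449)/164806 = -386152/(-106 + 447*(-464)) - 449*(-13 - 449)/164806 = -386152/(-106 - 207408) - 449*(-462)*(1/164806) = -386152/(-207514) + 207438*(1/164806) = -386152*(-1/207514) + 103719/82403 = 193076/103757 + 103719/82403 = 26671613911/8549888071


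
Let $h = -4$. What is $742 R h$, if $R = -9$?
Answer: $26712$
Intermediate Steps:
$742 R h = 742 \left(\left(-9\right) \left(-4\right)\right) = 742 \cdot 36 = 26712$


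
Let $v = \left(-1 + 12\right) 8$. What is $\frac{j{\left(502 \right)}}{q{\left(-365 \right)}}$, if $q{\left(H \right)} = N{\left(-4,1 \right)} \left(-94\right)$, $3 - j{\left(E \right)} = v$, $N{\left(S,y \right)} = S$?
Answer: $- \frac{85}{376} \approx -0.22606$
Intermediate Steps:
$v = 88$ ($v = 11 \cdot 8 = 88$)
$j{\left(E \right)} = -85$ ($j{\left(E \right)} = 3 - 88 = -85$)
$q{\left(H \right)} = 376$ ($q{\left(H \right)} = \left(-4\right) \left(-94\right) = 376$)
$\frac{j{\left(502 \right)}}{q{\left(-365 \right)}} = - \frac{85}{376}$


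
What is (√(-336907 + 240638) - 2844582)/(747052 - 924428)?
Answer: 1422291/88688 - I*√96269/177376 ≈ 16.037 - 0.0017492*I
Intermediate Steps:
(√(-336907 + 240638) - 2844582)/(747052 - 924428) = (√(-96269) - 2844582)/(-177376) = (I*√96269 - 2844582)*(-1/177376) = (-2844582 + I*√96269)*(-1/177376) = 1422291/88688 - I*√96269/177376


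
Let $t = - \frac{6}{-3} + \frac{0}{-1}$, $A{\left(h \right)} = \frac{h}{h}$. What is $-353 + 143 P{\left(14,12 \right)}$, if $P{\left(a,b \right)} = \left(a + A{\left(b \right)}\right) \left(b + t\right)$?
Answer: $29677$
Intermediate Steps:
$A{\left(h \right)} = 1$
$t = 2$ ($t = \left(-6\right) \left(- \frac{1}{3}\right) + 0 \left(-1\right) = 2 + 0 = 2$)
$P{\left(a,b \right)} = \left(1 + a\right) \left(2 + b\right)$ ($P{\left(a,b \right)} = \left(a + 1\right) \left(b + 2\right) = \left(1 + a\right) \left(2 + b\right)$)
$-353 + 143 P{\left(14,12 \right)} = -353 + 143 \left(2 + 12 + 2 \cdot 14 + 14 \cdot 12\right) = -353 + 143 \left(2 + 12 + 28 + 168\right) = -353 + 143 \cdot 210 = -353 + 30030 = 29677$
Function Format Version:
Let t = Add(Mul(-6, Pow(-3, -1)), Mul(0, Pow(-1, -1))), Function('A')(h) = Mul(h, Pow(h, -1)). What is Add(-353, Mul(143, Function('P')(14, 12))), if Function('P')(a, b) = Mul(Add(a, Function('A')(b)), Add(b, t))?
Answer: 29677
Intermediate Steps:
Function('A')(h) = 1
t = 2 (t = Add(Mul(-6, Rational(-1, 3)), Mul(0, -1)) = Add(2, 0) = 2)
Function('P')(a, b) = Mul(Add(1, a), Add(2, b)) (Function('P')(a, b) = Mul(Add(a, 1), Add(b, 2)) = Mul(Add(1, a), Add(2, b)))
Add(-353, Mul(143, Function('P')(14, 12))) = Add(-353, Mul(143, Add(2, 12, Mul(2, 14), Mul(14, 12)))) = Add(-353, Mul(143, Add(2, 12, 28, 168))) = Add(-353, Mul(143, 210)) = Add(-353, 30030) = 29677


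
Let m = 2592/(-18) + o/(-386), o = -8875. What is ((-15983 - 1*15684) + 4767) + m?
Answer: -10430109/386 ≈ -27021.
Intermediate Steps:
m = -46709/386 (m = 2592/(-18) - 8875/(-386) = 2592*(-1/18) - 8875*(-1/386) = -144 + 8875/386 = -46709/386 ≈ -121.01)
((-15983 - 1*15684) + 4767) + m = ((-15983 - 1*15684) + 4767) - 46709/386 = ((-15983 - 15684) + 4767) - 46709/386 = (-31667 + 4767) - 46709/386 = -26900 - 46709/386 = -10430109/386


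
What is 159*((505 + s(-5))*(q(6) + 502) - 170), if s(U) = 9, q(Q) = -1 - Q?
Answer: 40427340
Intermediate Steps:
159*((505 + s(-5))*(q(6) + 502) - 170) = 159*((505 + 9)*((-1 - 1*6) + 502) - 170) = 159*(514*((-1 - 6) + 502) - 170) = 159*(514*(-7 + 502) - 170) = 159*(514*495 - 170) = 159*(254430 - 170) = 159*254260 = 40427340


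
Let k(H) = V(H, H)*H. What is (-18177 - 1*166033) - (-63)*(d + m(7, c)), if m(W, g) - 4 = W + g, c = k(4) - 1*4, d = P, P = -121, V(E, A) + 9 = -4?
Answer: -194668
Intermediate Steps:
V(E, A) = -13 (V(E, A) = -9 - 4 = -13)
d = -121
k(H) = -13*H
c = -56 (c = -13*4 - 1*4 = -52 - 4 = -56)
m(W, g) = 4 + W + g (m(W, g) = 4 + (W + g) = 4 + W + g)
(-18177 - 1*166033) - (-63)*(d + m(7, c)) = (-18177 - 1*166033) - (-63)*(-121 + (4 + 7 - 56)) = (-18177 - 166033) - (-63)*(-121 - 45) = -184210 - (-63)*(-166) = -184210 - 1*10458 = -184210 - 10458 = -194668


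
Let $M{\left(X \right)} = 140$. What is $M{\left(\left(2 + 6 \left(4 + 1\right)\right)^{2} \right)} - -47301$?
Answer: $47441$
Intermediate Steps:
$M{\left(\left(2 + 6 \left(4 + 1\right)\right)^{2} \right)} - -47301 = 140 - -47301 = 140 + 47301 = 47441$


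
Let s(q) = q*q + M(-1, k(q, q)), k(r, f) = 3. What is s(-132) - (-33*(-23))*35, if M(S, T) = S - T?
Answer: -9145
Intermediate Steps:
s(q) = -4 + q**2 (s(q) = q*q + (-1 - 1*3) = q**2 + (-1 - 3) = q**2 - 4 = -4 + q**2)
s(-132) - (-33*(-23))*35 = (-4 + (-132)**2) - (-33*(-23))*35 = (-4 + 17424) - 759*35 = 17420 - 1*26565 = 17420 - 26565 = -9145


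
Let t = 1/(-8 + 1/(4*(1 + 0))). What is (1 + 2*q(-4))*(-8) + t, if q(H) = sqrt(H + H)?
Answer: -252/31 - 32*I*sqrt(2) ≈ -8.129 - 45.255*I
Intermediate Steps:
q(H) = sqrt(2)*sqrt(H) (q(H) = sqrt(2*H) = sqrt(2)*sqrt(H))
t = -4/31 (t = 1/(-8 + 1/(4*1)) = 1/(-8 + 1/4) = 1/(-31/4) = -4/31 ≈ -0.12903)
(1 + 2*q(-4))*(-8) + t = (1 + 2*(sqrt(2)*sqrt(-4)))*(-8) - 4/31 = (1 + 2*(sqrt(2)*(2*I)))*(-8) - 4/31 = (1 + 2*(2*I*sqrt(2)))*(-8) - 4/31 = (1 + 4*I*sqrt(2))*(-8) - 4/31 = (-8 - 32*I*sqrt(2)) - 4/31 = -252/31 - 32*I*sqrt(2)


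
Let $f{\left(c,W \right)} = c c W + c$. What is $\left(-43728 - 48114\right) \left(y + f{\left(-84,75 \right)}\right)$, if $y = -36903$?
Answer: $-45205826346$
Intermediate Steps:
$f{\left(c,W \right)} = c + W c^{2}$ ($f{\left(c,W \right)} = c^{2} W + c = W c^{2} + c = c + W c^{2}$)
$\left(-43728 - 48114\right) \left(y + f{\left(-84,75 \right)}\right) = \left(-43728 - 48114\right) \left(-36903 - 84 \left(1 + 75 \left(-84\right)\right)\right) = - 91842 \left(-36903 - 84 \left(1 - 6300\right)\right) = - 91842 \left(-36903 - -529116\right) = - 91842 \left(-36903 + 529116\right) = \left(-91842\right) 492213 = -45205826346$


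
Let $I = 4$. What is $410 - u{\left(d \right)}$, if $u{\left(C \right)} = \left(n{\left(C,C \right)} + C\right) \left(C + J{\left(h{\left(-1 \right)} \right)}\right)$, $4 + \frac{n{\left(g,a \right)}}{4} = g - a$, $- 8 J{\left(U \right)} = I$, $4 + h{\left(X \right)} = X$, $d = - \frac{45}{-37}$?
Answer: $\frac{1151571}{2738} \approx 420.59$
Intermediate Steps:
$d = \frac{45}{37}$ ($d = \left(-45\right) \left(- \frac{1}{37}\right) = \frac{45}{37} \approx 1.2162$)
$h{\left(X \right)} = -4 + X$
$J{\left(U \right)} = - \frac{1}{2}$ ($J{\left(U \right)} = \left(- \frac{1}{8}\right) 4 = - \frac{1}{2}$)
$n{\left(g,a \right)} = -16 - 4 a + 4 g$ ($n{\left(g,a \right)} = -16 + 4 \left(g - a\right) = -16 - \left(- 4 g + 4 a\right) = -16 - 4 a + 4 g$)
$u{\left(C \right)} = \left(-16 + C\right) \left(- \frac{1}{2} + C\right)$ ($u{\left(C \right)} = \left(\left(-16 - 4 C + 4 C\right) + C\right) \left(C - \frac{1}{2}\right) = \left(-16 + C\right) \left(- \frac{1}{2} + C\right)$)
$410 - u{\left(d \right)} = 410 - \left(8 + \left(\frac{45}{37}\right)^{2} - \frac{1485}{74}\right) = 410 - \left(8 + \frac{2025}{1369} - \frac{1485}{74}\right) = 410 - - \frac{28991}{2738} = 410 + \frac{28991}{2738} = \frac{1151571}{2738}$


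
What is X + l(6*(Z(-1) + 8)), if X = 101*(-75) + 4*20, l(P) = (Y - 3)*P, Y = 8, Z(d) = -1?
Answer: -7285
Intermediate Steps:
l(P) = 5*P (l(P) = (8 - 3)*P = 5*P)
X = -7495 (X = -7575 + 80 = -7495)
X + l(6*(Z(-1) + 8)) = -7495 + 5*(6*(-1 + 8)) = -7495 + 5*(6*7) = -7495 + 5*42 = -7495 + 210 = -7285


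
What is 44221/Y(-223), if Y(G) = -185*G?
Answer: 44221/41255 ≈ 1.0719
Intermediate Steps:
44221/Y(-223) = 44221/((-185*(-223))) = 44221/41255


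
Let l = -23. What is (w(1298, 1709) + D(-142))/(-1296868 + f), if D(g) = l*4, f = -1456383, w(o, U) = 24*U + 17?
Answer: -40941/2753251 ≈ -0.014870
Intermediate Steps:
w(o, U) = 17 + 24*U
D(g) = -92 (D(g) = -23*4 = -92)
(w(1298, 1709) + D(-142))/(-1296868 + f) = ((17 + 24*1709) - 92)/(-1296868 - 1456383) = ((17 + 41016) - 92)/(-2753251) = (41033 - 92)*(-1/2753251) = 40941*(-1/2753251) = -40941/2753251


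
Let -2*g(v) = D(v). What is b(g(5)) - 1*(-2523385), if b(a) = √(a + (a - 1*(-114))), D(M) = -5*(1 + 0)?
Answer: 2523385 + √119 ≈ 2.5234e+6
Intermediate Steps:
D(M) = -5 (D(M) = -5*1 = -5)
g(v) = 5/2 (g(v) = -½*(-5) = 5/2)
b(a) = √(114 + 2*a) (b(a) = √(a + (a + 114)) = √(a + (114 + a)) = √(114 + 2*a))
b(g(5)) - 1*(-2523385) = √(114 + 2*(5/2)) - 1*(-2523385) = √(114 + 5) + 2523385 = √119 + 2523385 = 2523385 + √119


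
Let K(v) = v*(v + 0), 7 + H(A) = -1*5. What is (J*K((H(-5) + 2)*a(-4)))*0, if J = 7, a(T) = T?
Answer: 0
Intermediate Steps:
H(A) = -12 (H(A) = -7 - 1*5 = -7 - 5 = -12)
K(v) = v**2 (K(v) = v*v = v**2)
(J*K((H(-5) + 2)*a(-4)))*0 = (7*((-12 + 2)*(-4))**2)*0 = (7*(-10*(-4))**2)*0 = (7*40**2)*0 = (7*1600)*0 = 11200*0 = 0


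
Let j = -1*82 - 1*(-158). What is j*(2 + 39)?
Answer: 3116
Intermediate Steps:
j = 76 (j = -82 + 158 = 76)
j*(2 + 39) = 76*(2 + 39) = 76*41 = 3116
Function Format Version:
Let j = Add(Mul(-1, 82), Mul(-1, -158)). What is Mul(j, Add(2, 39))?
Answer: 3116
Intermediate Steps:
j = 76 (j = Add(-82, 158) = 76)
Mul(j, Add(2, 39)) = Mul(76, Add(2, 39)) = Mul(76, 41) = 3116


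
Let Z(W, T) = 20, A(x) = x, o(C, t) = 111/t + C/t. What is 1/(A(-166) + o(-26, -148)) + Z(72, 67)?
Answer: 492912/24653 ≈ 19.994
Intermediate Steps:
1/(A(-166) + o(-26, -148)) + Z(72, 67) = 1/(-166 + (111 - 26)/(-148)) + 20 = 1/(-166 - 1/148*85) + 20 = 1/(-166 - 85/148) + 20 = 1/(-24653/148) + 20 = -148/24653 + 20 = 492912/24653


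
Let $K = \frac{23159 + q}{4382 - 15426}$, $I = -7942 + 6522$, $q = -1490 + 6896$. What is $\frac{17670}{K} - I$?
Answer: $- \frac{30917036}{5713} \approx -5411.7$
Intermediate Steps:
$q = 5406$
$I = -1420$
$K = - \frac{28565}{11044}$ ($K = \frac{23159 + 5406}{4382 - 15426} = \frac{28565}{-11044} = 28565 \left(- \frac{1}{11044}\right) = - \frac{28565}{11044} \approx -2.5865$)
$\frac{17670}{K} - I = \frac{17670}{- \frac{28565}{11044}} - -1420 = 17670 \left(- \frac{11044}{28565}\right) + 1420 = - \frac{39029496}{5713} + 1420 = - \frac{30917036}{5713}$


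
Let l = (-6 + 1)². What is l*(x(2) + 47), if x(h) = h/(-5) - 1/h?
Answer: 2305/2 ≈ 1152.5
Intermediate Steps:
x(h) = -1/h - h/5 (x(h) = h*(-⅕) - 1/h = -h/5 - 1/h = -1/h - h/5)
l = 25 (l = (-5)² = 25)
l*(x(2) + 47) = 25*((-1/2 - ⅕*2) + 47) = 25*((-1*½ - ⅖) + 47) = 25*((-½ - ⅖) + 47) = 25*(-9/10 + 47) = 25*(461/10) = 2305/2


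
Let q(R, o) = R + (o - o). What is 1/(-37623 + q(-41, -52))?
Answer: -1/37664 ≈ -2.6551e-5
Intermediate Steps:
q(R, o) = R (q(R, o) = R + 0 = R)
1/(-37623 + q(-41, -52)) = 1/(-37623 - 41) = 1/(-37664) = -1/37664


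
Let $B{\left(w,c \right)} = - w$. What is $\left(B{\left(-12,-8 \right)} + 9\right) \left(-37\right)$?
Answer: $-777$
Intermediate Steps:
$\left(B{\left(-12,-8 \right)} + 9\right) \left(-37\right) = \left(\left(-1\right) \left(-12\right) + 9\right) \left(-37\right) = \left(12 + 9\right) \left(-37\right) = 21 \left(-37\right) = -777$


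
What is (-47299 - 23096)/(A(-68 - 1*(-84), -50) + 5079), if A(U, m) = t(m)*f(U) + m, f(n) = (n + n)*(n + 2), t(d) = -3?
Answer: -70395/3301 ≈ -21.325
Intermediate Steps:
f(n) = 2*n*(2 + n) (f(n) = (2*n)*(2 + n) = 2*n*(2 + n))
A(U, m) = m - 6*U*(2 + U) (A(U, m) = -6*U*(2 + U) + m = m - 6*U*(2 + U))
(-47299 - 23096)/(A(-68 - 1*(-84), -50) + 5079) = (-47299 - 23096)/((-50 - 6*(-68 - 1*(-84))*(2 + (-68 - 1*(-84)))) + 5079) = -70395/((-50 - 6*(-68 + 84)*(2 + (-68 + 84))) + 5079) = -70395/((-50 - 6*16*(2 + 16)) + 5079) = -70395/((-50 - 6*16*18) + 5079) = -70395/((-50 - 1728) + 5079) = -70395/(-1778 + 5079) = -70395/3301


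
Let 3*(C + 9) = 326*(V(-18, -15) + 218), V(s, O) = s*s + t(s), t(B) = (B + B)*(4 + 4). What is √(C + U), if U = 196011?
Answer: 259*√30/3 ≈ 472.87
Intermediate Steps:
t(B) = 16*B (t(B) = (2*B)*8 = 16*B)
V(s, O) = s² + 16*s (V(s, O) = s*s + 16*s = s² + 16*s)
C = 82777/3 (C = -9 + (326*(-18*(16 - 18) + 218))/3 = -9 + (326*(-18*(-2) + 218))/3 = -9 + (326*(36 + 218))/3 = -9 + (326*254)/3 = -9 + (⅓)*82804 = -9 + 82804/3 = 82777/3 ≈ 27592.)
√(C + U) = √(82777/3 + 196011) = √(670810/3) = 259*√30/3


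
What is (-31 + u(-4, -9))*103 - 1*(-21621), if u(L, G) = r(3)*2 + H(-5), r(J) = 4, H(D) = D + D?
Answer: 18222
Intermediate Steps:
H(D) = 2*D
u(L, G) = -2 (u(L, G) = 4*2 + 2*(-5) = 8 - 10 = -2)
(-31 + u(-4, -9))*103 - 1*(-21621) = (-31 - 2)*103 - 1*(-21621) = -33*103 + 21621 = -3399 + 21621 = 18222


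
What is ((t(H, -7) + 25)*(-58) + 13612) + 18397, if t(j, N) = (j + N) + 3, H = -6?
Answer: 31139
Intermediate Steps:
t(j, N) = 3 + N + j (t(j, N) = (N + j) + 3 = 3 + N + j)
((t(H, -7) + 25)*(-58) + 13612) + 18397 = (((3 - 7 - 6) + 25)*(-58) + 13612) + 18397 = ((-10 + 25)*(-58) + 13612) + 18397 = (15*(-58) + 13612) + 18397 = (-870 + 13612) + 18397 = 12742 + 18397 = 31139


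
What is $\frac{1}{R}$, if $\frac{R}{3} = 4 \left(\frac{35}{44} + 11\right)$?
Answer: $\frac{11}{1557} \approx 0.0070649$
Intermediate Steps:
$R = \frac{1557}{11}$ ($R = 3 \cdot 4 \left(\frac{35}{44} + 11\right) = 3 \cdot 4 \cdot \frac{519}{44} = 3 \cdot \frac{519}{11} = \frac{1557}{11} \approx 141.55$)
$\frac{1}{R} = \frac{1}{\frac{1557}{11}} = \frac{11}{1557}$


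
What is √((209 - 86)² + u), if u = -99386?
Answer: I*√84257 ≈ 290.27*I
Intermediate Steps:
√((209 - 86)² + u) = √((209 - 86)² - 99386) = √(123² - 99386) = √(15129 - 99386) = √(-84257) = I*√84257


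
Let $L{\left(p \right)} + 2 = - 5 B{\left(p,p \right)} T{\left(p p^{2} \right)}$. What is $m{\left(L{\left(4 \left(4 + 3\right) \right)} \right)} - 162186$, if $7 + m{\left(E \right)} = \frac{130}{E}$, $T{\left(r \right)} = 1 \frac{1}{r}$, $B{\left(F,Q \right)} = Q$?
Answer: $- \frac{19633193}{121} \approx -1.6226 \cdot 10^{5}$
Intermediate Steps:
$T{\left(r \right)} = \frac{1}{r}$
$L{\left(p \right)} = -2 - \frac{5}{p^{2}}$ ($L{\left(p \right)} = -2 + \frac{\left(-5\right) p}{p p^{2}} = -2 + \frac{\left(-5\right) p}{p^{3}} = -2 - \frac{5}{p^{2}}$)
$m{\left(E \right)} = -7 + \frac{130}{E}$
$m{\left(L{\left(4 \left(4 + 3\right) \right)} \right)} - 162186 = \left(-7 + \frac{130}{-2 - \frac{5}{16 \left(4 + 3\right)^{2}}}\right) - 162186 = \left(-7 + \frac{130}{-2 - \frac{5}{784}}\right) - 162186 = \left(-7 + \frac{130}{- \frac{1573}{784}}\right) - 162186 = \left(-7 + 130 \left(- \frac{784}{1573}\right)\right) - 162186 = \left(-7 - \frac{7840}{121}\right) - 162186 = - \frac{8687}{121} - 162186 = - \frac{19633193}{121}$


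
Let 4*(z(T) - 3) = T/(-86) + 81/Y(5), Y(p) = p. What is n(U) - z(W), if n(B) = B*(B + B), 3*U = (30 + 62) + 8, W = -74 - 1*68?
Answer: 8571119/3870 ≈ 2214.8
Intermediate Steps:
W = -142 (W = -74 - 68 = -142)
z(T) = 141/20 - T/344 (z(T) = 3 + (T/(-86) + 81/5)/4 = 3 + (T*(-1/86) + 81*(⅕))/4 = 3 + (-T/86 + 81/5)/4 = 3 + (81/5 - T/86)/4 = 3 + (81/20 - T/344) = 141/20 - T/344)
U = 100/3 (U = ((30 + 62) + 8)/3 = (92 + 8)/3 = (⅓)*100 = 100/3 ≈ 33.333)
n(B) = 2*B² (n(B) = B*(2*B) = 2*B²)
n(U) - z(W) = 2*(100/3)² - (141/20 - 1/344*(-142)) = 2*(10000/9) - (141/20 + 71/172) = 20000/9 - 1*3209/430 = 20000/9 - 3209/430 = 8571119/3870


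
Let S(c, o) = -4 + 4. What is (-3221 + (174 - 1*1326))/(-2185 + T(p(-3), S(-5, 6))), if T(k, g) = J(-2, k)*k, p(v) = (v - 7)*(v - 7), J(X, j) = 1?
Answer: 4373/2085 ≈ 2.0974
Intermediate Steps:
p(v) = (-7 + v)**2 (p(v) = (-7 + v)*(-7 + v) = (-7 + v)**2)
S(c, o) = 0
T(k, g) = k (T(k, g) = 1*k = k)
(-3221 + (174 - 1*1326))/(-2185 + T(p(-3), S(-5, 6))) = (-3221 + (174 - 1*1326))/(-2185 + (-7 - 3)**2) = (-3221 + (174 - 1326))/(-2185 + (-10)**2) = (-3221 - 1152)/(-2185 + 100) = -4373/(-2085) = -4373*(-1/2085) = 4373/2085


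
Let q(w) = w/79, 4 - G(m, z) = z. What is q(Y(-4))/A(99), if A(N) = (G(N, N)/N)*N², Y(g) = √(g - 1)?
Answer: -I*√5/742995 ≈ -3.0095e-6*I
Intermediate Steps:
G(m, z) = 4 - z
Y(g) = √(-1 + g)
q(w) = w/79 (q(w) = w*(1/79) = w/79)
A(N) = N*(4 - N) (A(N) = ((4 - N)/N)*N² = N*(4 - N))
q(Y(-4))/A(99) = (√(-1 - 4)/79)/((99*(4 - 1*99))) = (√(-5)/79)/((99*(4 - 99))) = ((I*√5)/79)/((99*(-95))) = (I*√5/79)/(-9405) = (I*√5/79)*(-1/9405) = -I*√5/742995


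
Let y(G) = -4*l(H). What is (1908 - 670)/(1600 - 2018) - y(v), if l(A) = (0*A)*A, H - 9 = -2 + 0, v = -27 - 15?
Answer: -619/209 ≈ -2.9617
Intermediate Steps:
v = -42
H = 7 (H = 9 + (-2 + 0) = 9 - 2 = 7)
l(A) = 0 (l(A) = 0*A = 0)
y(G) = 0 (y(G) = -4*0 = 0)
(1908 - 670)/(1600 - 2018) - y(v) = (1908 - 670)/(1600 - 2018) - 1*0 = 1238/(-418) + 0 = 1238*(-1/418) + 0 = -619/209 + 0 = -619/209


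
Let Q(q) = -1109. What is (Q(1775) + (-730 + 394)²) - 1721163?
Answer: -1609376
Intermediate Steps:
(Q(1775) + (-730 + 394)²) - 1721163 = (-1109 + (-730 + 394)²) - 1721163 = (-1109 + (-336)²) - 1721163 = (-1109 + 112896) - 1721163 = 111787 - 1721163 = -1609376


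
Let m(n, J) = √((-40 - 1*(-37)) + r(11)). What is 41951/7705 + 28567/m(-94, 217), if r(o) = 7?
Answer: 220192637/15410 ≈ 14289.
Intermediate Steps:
m(n, J) = 2 (m(n, J) = √((-40 - 1*(-37)) + 7) = √((-40 + 37) + 7) = √(-3 + 7) = √4 = 2)
41951/7705 + 28567/m(-94, 217) = 41951/7705 + 28567/2 = 220192637/15410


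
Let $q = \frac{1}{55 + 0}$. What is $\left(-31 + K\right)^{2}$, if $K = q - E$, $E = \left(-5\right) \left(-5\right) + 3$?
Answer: $\frac{10523536}{3025} \approx 3478.9$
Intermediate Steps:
$q = \frac{1}{55} \approx 0.018182$
$E = 28$ ($E = 25 + 3 = 28$)
$K = - \frac{1539}{55}$ ($K = \frac{1}{55} - 28 = - \frac{1539}{55} \approx -27.982$)
$\left(-31 + K\right)^{2} = \left(-31 - \frac{1539}{55}\right)^{2} = \left(- \frac{3244}{55}\right)^{2} = \frac{10523536}{3025}$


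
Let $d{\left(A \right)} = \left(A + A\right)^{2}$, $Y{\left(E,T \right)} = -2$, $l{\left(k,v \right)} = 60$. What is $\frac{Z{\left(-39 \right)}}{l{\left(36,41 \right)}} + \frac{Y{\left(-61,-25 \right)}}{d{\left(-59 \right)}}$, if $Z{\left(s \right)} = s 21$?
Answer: $- \frac{950323}{69620} \approx -13.65$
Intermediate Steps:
$Z{\left(s \right)} = 21 s$
$d{\left(A \right)} = 4 A^{2}$ ($d{\left(A \right)} = \left(2 A\right)^{2} = 4 A^{2}$)
$\frac{Z{\left(-39 \right)}}{l{\left(36,41 \right)}} + \frac{Y{\left(-61,-25 \right)}}{d{\left(-59 \right)}} = \frac{21 \left(-39\right)}{60} - \frac{2}{4 \left(-59\right)^{2}} = \left(-819\right) \frac{1}{60} - \frac{2}{4 \cdot 3481} = - \frac{273}{20} - \frac{2}{13924} = - \frac{273}{20} - \frac{1}{6962} = - \frac{950323}{69620}$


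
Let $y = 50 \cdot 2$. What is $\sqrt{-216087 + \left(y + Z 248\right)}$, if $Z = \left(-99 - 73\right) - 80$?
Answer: $i \sqrt{278483} \approx 527.71 i$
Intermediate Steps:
$Z = -252$ ($Z = -172 - 80 = -252$)
$y = 100$
$\sqrt{-216087 + \left(y + Z 248\right)} = \sqrt{-216087 + \left(100 - 62496\right)} = \sqrt{-216087 - 62396} = \sqrt{-278483} = i \sqrt{278483}$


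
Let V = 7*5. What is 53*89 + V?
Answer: 4752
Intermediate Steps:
V = 35
53*89 + V = 53*89 + 35 = 4717 + 35 = 4752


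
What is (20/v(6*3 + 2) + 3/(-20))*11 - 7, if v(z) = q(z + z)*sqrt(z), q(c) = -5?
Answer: -173/20 - 22*sqrt(5)/5 ≈ -18.489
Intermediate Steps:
v(z) = -5*sqrt(z)
(20/v(6*3 + 2) + 3/(-20))*11 - 7 = (20/((-5*sqrt(6*3 + 2))) + 3/(-20))*11 - 7 = (20/((-5*sqrt(18 + 2))) + 3*(-1/20))*11 - 7 = (20/((-10*sqrt(5))) - 3/20)*11 - 7 = (20*(-sqrt(5)/50) - 3/20)*11 - 7 = (-2*sqrt(5)/5 - 3/20)*11 - 7 = (-3/20 - 2*sqrt(5)/5)*11 - 7 = (-33/20 - 22*sqrt(5)/5) - 7 = -173/20 - 22*sqrt(5)/5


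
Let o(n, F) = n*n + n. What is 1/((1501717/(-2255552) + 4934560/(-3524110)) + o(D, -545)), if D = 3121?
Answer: 794881335872/7745132912741573065 ≈ 1.0263e-7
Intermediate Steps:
o(n, F) = n + n² (o(n, F) = n² + n = n + n²)
1/((1501717/(-2255552) + 4934560/(-3524110)) + o(D, -545)) = 1/((1501717/(-2255552) + 4934560/(-3524110)) + 3121*(1 + 3121)) = 1/((1501717*(-1/2255552) + 4934560*(-1/3524110)) + 3121*3122) = 1/((-1501717/2255552 - 493456/352411) + 9743762) = 1/(-1642237257399/794881335872 + 9743762) = 1/(7745132912741573065/794881335872) = 794881335872/7745132912741573065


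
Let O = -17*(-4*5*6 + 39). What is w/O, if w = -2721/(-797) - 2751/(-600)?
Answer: 1275049/219493800 ≈ 0.0058090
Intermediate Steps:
w = 1275049/159400 (w = -2721*(-1/797) - 2751*(-1/600) = 2721/797 + 917/200 = 1275049/159400 ≈ 7.9991)
O = 1377 (O = -17*(-20*6 + 39) = -17*(-120 + 39) = -17*(-81) = 1377)
w/O = (1275049/159400)/1377 = (1275049/159400)*(1/1377) = 1275049/219493800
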